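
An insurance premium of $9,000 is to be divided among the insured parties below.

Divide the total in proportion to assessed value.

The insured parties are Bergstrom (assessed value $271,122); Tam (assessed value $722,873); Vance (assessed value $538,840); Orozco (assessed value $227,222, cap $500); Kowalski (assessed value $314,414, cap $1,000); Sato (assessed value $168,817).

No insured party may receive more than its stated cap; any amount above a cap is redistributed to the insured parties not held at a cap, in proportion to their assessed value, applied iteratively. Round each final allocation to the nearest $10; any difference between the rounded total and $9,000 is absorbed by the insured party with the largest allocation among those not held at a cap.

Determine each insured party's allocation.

Bergstrom: $1,190 | Tam: $3,200 | Vance: $2,370 | Orozco: $500 | Kowalski: $1,000 | Sato: $740

Combined assessed value = 2,243,288.
Proportional shares (ignoring caps): Bergstrom 1,087.73; Tam 2,900.14; Vance 2,161.81; Orozco 911.61; Kowalski 1,261.42; Sato 677.29.
Cap binds for Orozco ($500), Kowalski ($1,000); balance $7,500 reallocated over remaining assessed value 1,701,652.
Remaining shares: Bergstrom 1,194.97 → $1,190; Tam 3,186.05 → $3,190; Vance 2,374.93 → $2,370; Sato 744.06 → $740.
Rounding difference +$10 applied to Tam → $3,200.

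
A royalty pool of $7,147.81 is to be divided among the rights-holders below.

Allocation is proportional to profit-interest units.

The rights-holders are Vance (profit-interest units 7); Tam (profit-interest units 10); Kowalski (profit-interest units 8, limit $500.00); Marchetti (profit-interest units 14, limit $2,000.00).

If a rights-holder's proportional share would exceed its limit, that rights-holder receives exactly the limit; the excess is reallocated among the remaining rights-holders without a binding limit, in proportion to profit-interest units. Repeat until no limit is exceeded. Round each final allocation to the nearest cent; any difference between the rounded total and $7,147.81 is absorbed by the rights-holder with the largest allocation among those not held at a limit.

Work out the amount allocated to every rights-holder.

Total profit-interest units = 39.
Unconstrained shares: Vance 1,282.9403; Tam 1,832.7718; Kowalski 1,466.2174; Marchetti 2,565.8805.
Capped: Kowalski ($500.00), Marchetti ($2,000.00); residual $4,647.81 reallocated over remaining profit-interest units 17.
Remaining shares: Vance 1,913.8041 → $1,913.80; Tam 2,734.0059 → $2,734.01.

Vance: $1,913.80; Tam: $2,734.01; Kowalski: $500.00; Marchetti: $2,000.00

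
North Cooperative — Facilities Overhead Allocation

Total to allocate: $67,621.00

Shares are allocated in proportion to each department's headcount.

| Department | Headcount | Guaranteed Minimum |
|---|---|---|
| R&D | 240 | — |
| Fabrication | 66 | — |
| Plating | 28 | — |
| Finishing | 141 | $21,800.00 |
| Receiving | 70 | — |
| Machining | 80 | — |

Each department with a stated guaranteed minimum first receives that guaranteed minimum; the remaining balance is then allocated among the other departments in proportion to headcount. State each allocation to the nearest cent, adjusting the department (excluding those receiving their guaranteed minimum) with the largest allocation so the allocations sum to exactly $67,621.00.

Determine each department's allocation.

R&D: $22,721.16 | Fabrication: $6,248.32 | Plating: $2,650.80 | Finishing: $21,800.00 | Receiving: $6,627.00 | Machining: $7,573.72

Minimums first: Finishing $21,800.00. Balance $45,821.00.
Balance split over remaining headcount 484: R&D 22,721.1570 → $22,721.16; Fabrication 6,248.3182 → $6,248.32; Plating 2,650.8017 → $2,650.80; Receiving 6,627.0041 → $6,627.00; Machining 7,573.7190 → $7,573.72.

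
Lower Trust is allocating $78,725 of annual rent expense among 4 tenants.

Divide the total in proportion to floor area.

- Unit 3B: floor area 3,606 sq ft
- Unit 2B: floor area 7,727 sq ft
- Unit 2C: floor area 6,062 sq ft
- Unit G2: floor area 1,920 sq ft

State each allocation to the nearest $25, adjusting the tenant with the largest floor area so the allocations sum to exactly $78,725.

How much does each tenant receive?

Combined floor area = 3,606 + 7,727 + 6,062 + 1,920 = 19,315.
Proportional shares: Unit 3B 14,697.51; Unit 2B 31,494.08; Unit 2C 24,707.79; Unit G2 7,825.63.
At nearest $25: Unit 3B $14,700; Unit 2B $31,500; Unit 2C $24,700; Unit G2 $7,825. Sum = $78,725.
Sum already equals the total — no adjustment.

Unit 3B: $14,700; Unit 2B: $31,500; Unit 2C: $24,700; Unit G2: $7,825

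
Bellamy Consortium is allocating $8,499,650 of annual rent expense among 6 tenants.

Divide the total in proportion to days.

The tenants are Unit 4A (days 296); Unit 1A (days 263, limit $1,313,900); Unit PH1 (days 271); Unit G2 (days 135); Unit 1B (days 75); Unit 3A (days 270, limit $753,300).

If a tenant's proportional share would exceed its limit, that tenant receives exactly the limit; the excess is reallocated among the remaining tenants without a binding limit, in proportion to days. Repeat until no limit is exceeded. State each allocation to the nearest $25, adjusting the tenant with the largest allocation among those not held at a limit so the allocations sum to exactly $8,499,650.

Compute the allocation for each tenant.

Unit 4A: $2,450,450 | Unit 1A: $1,313,900 | Unit PH1: $2,243,500 | Unit G2: $1,117,600 | Unit 1B: $620,900 | Unit 3A: $753,300

Total days = 1,310.
Unconstrained shares: Unit 4A 1,920,531.60; Unit 1A 1,706,418.28; Unit PH1 1,758,324.54; Unit G2 875,918.13; Unit 1B 486,621.18; Unit 3A 1,751,836.26.
Capped: Unit 1A ($1,313,900), Unit 3A ($753,300); residual $6,432,450 reallocated over remaining days 777.
Shares after redistribution: Unit 4A 2,450,457.14 → $2,450,450; Unit PH1 2,243,492.86 → $2,243,500; Unit G2 1,117,607.14 → $1,117,600; Unit 1B 620,892.86 → $620,900.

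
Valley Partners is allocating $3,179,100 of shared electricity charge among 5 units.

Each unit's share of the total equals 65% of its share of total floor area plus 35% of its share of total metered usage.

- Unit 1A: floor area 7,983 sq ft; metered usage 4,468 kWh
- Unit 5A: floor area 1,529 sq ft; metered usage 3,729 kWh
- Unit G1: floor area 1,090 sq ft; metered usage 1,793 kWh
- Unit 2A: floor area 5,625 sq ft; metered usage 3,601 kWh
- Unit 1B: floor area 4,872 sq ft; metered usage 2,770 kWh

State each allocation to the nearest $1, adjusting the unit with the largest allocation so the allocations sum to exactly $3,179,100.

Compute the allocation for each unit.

Unit 1A: $1,085,708; Unit 5A: $403,352; Unit G1: $228,693; Unit 2A: $795,805; Unit 1B: $665,542

Totals — floor area 21,099, metered usage 16,361.
Combined weights (65% floor area + 35% metered usage): Unit 1A 0.3415; Unit 5A 0.1269; Unit G1 0.0719; Unit 2A 0.2503; Unit 1B 0.2093.
Proportional shares: Unit 1A 1,085,708.46; Unit 5A 403,351.96; Unit G1 228,692.53; Unit 2A 795,805.04; Unit 1B 665,542.01.
At nearest $1: Unit 1A $1,085,708; Unit 5A $403,352; Unit G1 $228,693; Unit 2A $795,805; Unit 1B $665,542. Sum = $3,179,100.
Sum already equals the total — no adjustment.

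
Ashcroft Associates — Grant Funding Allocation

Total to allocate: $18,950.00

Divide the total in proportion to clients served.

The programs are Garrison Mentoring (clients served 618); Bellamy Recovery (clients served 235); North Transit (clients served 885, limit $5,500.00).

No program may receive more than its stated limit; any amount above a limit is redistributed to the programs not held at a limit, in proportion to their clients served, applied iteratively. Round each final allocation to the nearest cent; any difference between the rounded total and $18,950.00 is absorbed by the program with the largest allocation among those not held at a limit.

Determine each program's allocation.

Combined clients served = 1,738.
Proportional shares (ignoring caps): Garrison Mentoring 6,738.2624; Bellamy Recovery 2,562.2842; North Transit 9,649.4534.
Held at cap: North Transit ($5,500.00); balance $13,450.00 reallocated over remaining clients served 853.
Remaining shares: Garrison Mentoring 9,744.5487 → $9,744.55; Bellamy Recovery 3,705.4513 → $3,705.45.

Garrison Mentoring: $9,744.55 | Bellamy Recovery: $3,705.45 | North Transit: $5,500.00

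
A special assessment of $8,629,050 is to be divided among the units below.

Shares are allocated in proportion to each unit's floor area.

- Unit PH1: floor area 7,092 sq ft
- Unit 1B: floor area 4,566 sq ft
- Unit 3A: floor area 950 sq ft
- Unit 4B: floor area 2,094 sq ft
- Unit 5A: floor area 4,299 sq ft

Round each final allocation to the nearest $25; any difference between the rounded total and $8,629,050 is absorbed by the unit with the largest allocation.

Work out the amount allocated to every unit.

Combined floor area = 19,001.
Raw shares: Unit PH1 7,092/19,001 × $8,629,050 = 3,220,736.94; Unit 1B 4,566/19,001 × $8,629,050 = 2,073,587.83; Unit 3A 950/19,001 × $8,629,050 = 431,429.79; Unit 4B 2,094/19,001 × $8,629,050 = 950,962.09; Unit 5A 4,299/19,001 × $8,629,050 = 1,952,333.35.
At nearest $25: Unit PH1 $3,220,725; Unit 1B $2,073,600; Unit 3A $431,425; Unit 4B $950,950; Unit 5A $1,952,325. Sum = $8,629,025.
Difference $8,629,050 − $8,629,025 = +$25 applied to largest allocation (Unit PH1): Unit PH1 becomes $3,220,750.

Unit PH1: $3,220,750 | Unit 1B: $2,073,600 | Unit 3A: $431,425 | Unit 4B: $950,950 | Unit 5A: $1,952,325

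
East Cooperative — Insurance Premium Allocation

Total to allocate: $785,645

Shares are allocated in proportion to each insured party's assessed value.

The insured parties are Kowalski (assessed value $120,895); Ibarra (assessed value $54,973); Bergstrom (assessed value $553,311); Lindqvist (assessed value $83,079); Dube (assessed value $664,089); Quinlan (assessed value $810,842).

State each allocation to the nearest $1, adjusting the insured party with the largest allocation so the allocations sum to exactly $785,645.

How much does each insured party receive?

Combined assessed value = 2,287,189.
Raw shares: Kowalski 120,895/2,287,189 × $785,645 = 41,527.20; Ibarra 54,973/2,287,189 × $785,645 = 18,883.12; Bergstrom 553,311/2,287,189 × $785,645 = 190,061.26; Lindqvist 83,079/2,287,189 × $785,645 = 28,537.48; Dube 664,089/2,287,189 × $785,645 = 228,113.29; Quinlan 810,842/2,287,189 × $785,645 = 278,522.66.
After rounding ($1): Kowalski $41,527; Ibarra $18,883; Bergstrom $190,061; Lindqvist $28,537; Dube $228,113; Quinlan $278,523. Sum = $785,644.
Difference $785,645 − $785,644 = +$1 applied to largest allocation (Quinlan): Quinlan becomes $278,524.

Kowalski: $41,527; Ibarra: $18,883; Bergstrom: $190,061; Lindqvist: $28,537; Dube: $228,113; Quinlan: $278,524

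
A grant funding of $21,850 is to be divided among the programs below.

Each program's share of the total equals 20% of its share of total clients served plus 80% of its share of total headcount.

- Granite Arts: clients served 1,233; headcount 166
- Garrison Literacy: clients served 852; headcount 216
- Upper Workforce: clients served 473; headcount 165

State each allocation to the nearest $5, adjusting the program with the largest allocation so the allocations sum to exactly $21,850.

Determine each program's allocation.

Totals — clients served 2,558, headcount 547.
Blended shares (20% clients served + 80% headcount): Granite Arts 0.3392; Garrison Literacy 0.3825; Upper Workforce 0.2783.
Raw shares: Granite Arts 7,411.13; Garrison Literacy 8,358.05; Upper Workforce 6,080.82.
At nearest $5: Granite Arts $7,410; Garrison Literacy $8,360; Upper Workforce $6,080. Sum = $21,850.
Rounded total matches; no reconciliation needed.

Granite Arts: $7,410 | Garrison Literacy: $8,360 | Upper Workforce: $6,080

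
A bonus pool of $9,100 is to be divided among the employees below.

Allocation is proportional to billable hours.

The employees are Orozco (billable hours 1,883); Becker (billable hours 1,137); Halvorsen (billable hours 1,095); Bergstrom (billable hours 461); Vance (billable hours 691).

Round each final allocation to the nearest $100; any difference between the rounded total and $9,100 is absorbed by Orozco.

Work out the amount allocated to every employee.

Orozco: $3,200; Becker: $2,000; Halvorsen: $1,900; Bergstrom: $800; Vance: $1,200

Sum of billable hours: 5,267.
Raw shares: Orozco 1,883/5,267 × $9,100 = 3,253.33; Becker 1,137/5,267 × $9,100 = 1,964.44; Halvorsen 1,095/5,267 × $9,100 = 1,891.87; Bergstrom 461/5,267 × $9,100 = 796.49; Vance 691/5,267 × $9,100 = 1,193.87.
After rounding ($100): Orozco $3,300; Becker $2,000; Halvorsen $1,900; Bergstrom $800; Vance $1,200. Sum = $9,200.
Difference $9,100 − $9,200 = −$100 applied to Orozco: Orozco becomes $3,200.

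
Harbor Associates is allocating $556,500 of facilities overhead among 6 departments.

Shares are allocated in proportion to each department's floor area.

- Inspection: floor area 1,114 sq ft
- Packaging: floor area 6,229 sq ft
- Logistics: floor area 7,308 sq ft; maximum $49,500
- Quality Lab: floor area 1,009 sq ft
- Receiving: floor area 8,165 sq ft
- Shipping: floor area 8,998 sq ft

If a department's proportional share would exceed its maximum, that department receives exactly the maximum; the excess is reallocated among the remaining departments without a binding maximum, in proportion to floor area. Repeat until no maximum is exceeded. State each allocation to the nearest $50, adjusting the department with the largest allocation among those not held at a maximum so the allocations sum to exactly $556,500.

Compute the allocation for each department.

Inspection: $22,150 | Packaging: $123,750 | Logistics: $49,500 | Quality Lab: $20,050 | Receiving: $162,250 | Shipping: $178,800

Floor area total: 32,823.
Unconstrained shares: Inspection 18,887.40; Packaging 105,610.04; Logistics 123,904.03; Quality Lab 17,107.17; Receiving 138,434.10; Shipping 152,557.26.
Held at cap: Logistics ($49,500); remaining pool $507,000 reallocated over remaining floor area 25,515.
Remaining shares: Inspection 22,135.92 → $22,150; Packaging 123,774.37 → $123,750; Quality Lab 20,049.50 → $20,050; Receiving 162,243.97 → $162,250; Shipping 178,796.24 → $178,800.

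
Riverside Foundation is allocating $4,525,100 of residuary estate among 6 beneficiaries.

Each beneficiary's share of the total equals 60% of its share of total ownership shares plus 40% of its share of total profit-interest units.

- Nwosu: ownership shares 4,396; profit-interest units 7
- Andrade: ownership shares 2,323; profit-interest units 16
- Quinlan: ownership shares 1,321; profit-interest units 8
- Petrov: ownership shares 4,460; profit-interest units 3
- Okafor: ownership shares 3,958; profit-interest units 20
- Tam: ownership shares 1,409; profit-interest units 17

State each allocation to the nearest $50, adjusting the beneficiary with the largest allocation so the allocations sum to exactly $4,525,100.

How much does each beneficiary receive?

Ownership shares total 17,867; profit-interest units total 71.
Composite weights (60% ownership shares + 40% profit-interest units): Nwosu 0.1871; Andrade 0.1682; Quinlan 0.0894; Petrov 0.1667; Okafor 0.2456; Tam 0.1431.
Pro-rata amounts: Nwosu 846,468.51; Andrade 760,898.21; Quinlan 404,686.64; Petrov 754,219.84; Okafor 1,111,326.04; Tam 647,500.76.
After rounding ($50): Nwosu $846,450; Andrade $760,900; Quinlan $404,700; Petrov $754,200; Okafor $1,111,350; Tam $647,500. Sum = $4,525,100.
Rounded total matches; no reconciliation needed.

Nwosu: $846,450 · Andrade: $760,900 · Quinlan: $404,700 · Petrov: $754,200 · Okafor: $1,111,350 · Tam: $647,500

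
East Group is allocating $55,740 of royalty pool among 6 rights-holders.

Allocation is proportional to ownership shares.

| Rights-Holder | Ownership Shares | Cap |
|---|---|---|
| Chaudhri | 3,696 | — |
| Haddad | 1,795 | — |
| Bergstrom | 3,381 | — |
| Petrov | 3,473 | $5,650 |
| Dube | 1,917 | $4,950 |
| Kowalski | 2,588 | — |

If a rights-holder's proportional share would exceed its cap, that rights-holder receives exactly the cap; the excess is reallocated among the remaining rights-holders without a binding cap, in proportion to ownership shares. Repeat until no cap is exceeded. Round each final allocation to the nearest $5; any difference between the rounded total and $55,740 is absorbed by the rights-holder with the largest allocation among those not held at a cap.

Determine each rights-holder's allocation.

Total ownership shares = 16,850.
Pro-rata shares before constraints: Chaudhri 12,226.41; Haddad 5,937.88; Bergstrom 11,184.39; Petrov 11,488.73; Dube 6,341.46; Kowalski 8,561.13.
Held at cap: Petrov ($5,650), Dube ($4,950); balance $45,140 reallocated over remaining ownership shares 11,460.
Shares after redistribution: Chaudhri 14,558.24 → $14,560; Haddad 7,070.36 → $7,070; Bergstrom 13,317.48 → $13,315; Kowalski 10,193.92 → $10,195.

Chaudhri: $14,560 · Haddad: $7,070 · Bergstrom: $13,315 · Petrov: $5,650 · Dube: $4,950 · Kowalski: $10,195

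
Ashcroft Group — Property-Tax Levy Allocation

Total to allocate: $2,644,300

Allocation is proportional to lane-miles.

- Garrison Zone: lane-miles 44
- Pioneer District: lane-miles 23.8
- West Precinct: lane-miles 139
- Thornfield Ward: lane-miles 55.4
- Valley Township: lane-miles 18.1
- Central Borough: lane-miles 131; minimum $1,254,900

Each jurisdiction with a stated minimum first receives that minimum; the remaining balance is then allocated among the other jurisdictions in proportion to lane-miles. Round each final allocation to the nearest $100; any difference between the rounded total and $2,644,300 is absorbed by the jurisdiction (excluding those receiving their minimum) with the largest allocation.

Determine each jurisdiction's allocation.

Minimums first: Central Borough $1,254,900. Balance $1,389,400.
Balance split over remaining lane-miles 280.3: Garrison Zone 218,100.61 → $218,100; Pioneer District 117,972.60 → $118,000; West Precinct 688,999.64 → $689,000; Thornfield Ward 274,608.49 → $274,600; Valley Township 89,718.66 → $89,700.

Garrison Zone: $218,100; Pioneer District: $118,000; West Precinct: $689,000; Thornfield Ward: $274,600; Valley Township: $89,700; Central Borough: $1,254,900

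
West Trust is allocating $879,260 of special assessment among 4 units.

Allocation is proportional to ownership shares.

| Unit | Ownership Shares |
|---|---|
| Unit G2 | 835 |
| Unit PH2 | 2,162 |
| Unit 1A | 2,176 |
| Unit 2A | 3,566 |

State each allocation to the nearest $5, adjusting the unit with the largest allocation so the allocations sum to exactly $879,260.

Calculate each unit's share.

Total ownership shares = 8,739.
Pro-rata amounts: Unit G2 835/8,739 × $879,260 = 84,012.14; Unit PH2 2,162/8,739 × $879,260 = 217,526.05; Unit 1A 2,176/8,739 × $879,260 = 218,934.63; Unit 2A 3,566/8,739 × $879,260 = 358,787.18.
Rounded to nearest $5: Unit G2 $84,010; Unit PH2 $217,525; Unit 1A $218,935; Unit 2A $358,785. Sum = $879,255.
Difference $879,260 − $879,255 = +$5 applied to largest allocation (Unit 2A): Unit 2A becomes $358,790.

Unit G2: $84,010 · Unit PH2: $217,525 · Unit 1A: $218,935 · Unit 2A: $358,790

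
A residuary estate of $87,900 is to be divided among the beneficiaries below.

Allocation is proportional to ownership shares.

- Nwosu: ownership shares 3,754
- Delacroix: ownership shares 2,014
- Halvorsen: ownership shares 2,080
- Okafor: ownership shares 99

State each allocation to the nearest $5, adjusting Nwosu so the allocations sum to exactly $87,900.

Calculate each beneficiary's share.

Nwosu: $41,525 | Delacroix: $22,275 | Halvorsen: $23,005 | Okafor: $1,095

Combined ownership shares = 7,947.
Unrounded shares: Nwosu 3,754/7,947 × $87,900 = 41,522.16; Delacroix 2,014/7,947 × $87,900 = 22,276.41; Halvorsen 2,080/7,947 × $87,900 = 23,006.42; Okafor 99/7,947 × $87,900 = 1,095.02.
At nearest $5: Nwosu $41,520; Delacroix $22,275; Halvorsen $23,005; Okafor $1,095. Sum = $87,895.
Difference $87,900 − $87,895 = +$5 applied to Nwosu: Nwosu becomes $41,525.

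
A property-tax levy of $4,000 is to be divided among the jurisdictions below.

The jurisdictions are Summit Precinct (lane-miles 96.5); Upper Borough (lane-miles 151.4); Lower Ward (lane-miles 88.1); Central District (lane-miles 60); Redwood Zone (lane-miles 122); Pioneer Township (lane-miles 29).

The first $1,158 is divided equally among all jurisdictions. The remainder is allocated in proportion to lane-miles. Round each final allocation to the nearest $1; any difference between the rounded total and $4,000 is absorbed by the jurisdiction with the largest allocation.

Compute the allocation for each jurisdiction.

Summit Precinct: $694; Upper Borough: $979; Lower Ward: $651; Central District: $505; Redwood Zone: $827; Pioneer Township: $344

Equal tier: $1,158 ÷ 6 = $193 apiece.
Remainder $2,842 by lane-miles (total 547): Summit Precinct 501.38 → $501; Upper Borough 786.62 → $787; Lower Ward 457.73 → $458; Central District 311.74 → $312; Redwood Zone 633.86 → $634; Pioneer Township 150.67 → $151.
Rounding difference −$1 on remainder applied to Upper Borough.
Totals: Summit Precinct $193 + $501 = $694; Upper Borough $193 + $786 = $979; Lower Ward $193 + $458 = $651; Central District $193 + $312 = $505; Redwood Zone $193 + $634 = $827; Pioneer Township $193 + $151 = $344.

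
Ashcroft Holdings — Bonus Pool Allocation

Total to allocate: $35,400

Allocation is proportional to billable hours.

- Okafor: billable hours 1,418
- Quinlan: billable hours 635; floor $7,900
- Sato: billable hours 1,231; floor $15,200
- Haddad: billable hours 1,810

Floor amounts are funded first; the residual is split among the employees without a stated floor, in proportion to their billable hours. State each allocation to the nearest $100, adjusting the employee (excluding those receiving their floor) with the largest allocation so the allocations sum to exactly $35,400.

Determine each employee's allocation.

Fund the minimums — Quinlan $7,900; Sato $15,200. Remaining pool $12,300.
Remaining pool split over remaining billable hours 3,228: Okafor 5,403.16 → $5,400; Haddad 6,896.84 → $6,900.

Okafor: $5,400 | Quinlan: $7,900 | Sato: $15,200 | Haddad: $6,900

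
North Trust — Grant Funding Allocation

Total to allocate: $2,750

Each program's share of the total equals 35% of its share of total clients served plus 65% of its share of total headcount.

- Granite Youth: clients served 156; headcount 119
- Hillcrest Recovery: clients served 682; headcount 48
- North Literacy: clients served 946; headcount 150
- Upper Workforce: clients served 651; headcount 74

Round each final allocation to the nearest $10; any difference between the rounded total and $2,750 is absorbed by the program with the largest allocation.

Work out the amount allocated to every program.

Granite Youth: $610 · Hillcrest Recovery: $490 · North Literacy: $1,050 · Upper Workforce: $600

Clients served total 2,435; headcount total 391.
Composite weights (35% clients served + 65% headcount): Granite Youth 0.2202; Hillcrest Recovery 0.1778; North Literacy 0.3853; Upper Workforce 0.2166.
Unrounded shares: Granite Youth 605.68; Hillcrest Recovery 489.02; North Literacy 1,059.67; Upper Workforce 595.62.
After rounding ($10): Granite Youth $610; Hillcrest Recovery $490; North Literacy $1,060; Upper Workforce $600. Sum = $2,760.
Difference $2,750 − $2,760 = −$10 applied to largest allocation (North Literacy): North Literacy becomes $1,050.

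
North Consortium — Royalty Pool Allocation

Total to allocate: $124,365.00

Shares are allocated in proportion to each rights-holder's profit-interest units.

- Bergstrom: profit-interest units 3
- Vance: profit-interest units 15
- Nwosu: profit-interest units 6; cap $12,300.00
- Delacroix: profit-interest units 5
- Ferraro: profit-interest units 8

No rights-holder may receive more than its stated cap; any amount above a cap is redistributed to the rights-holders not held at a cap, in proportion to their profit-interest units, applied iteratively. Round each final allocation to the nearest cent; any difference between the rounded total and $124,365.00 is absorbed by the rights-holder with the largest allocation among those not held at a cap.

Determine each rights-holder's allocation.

Bergstrom: $10,845.00 · Vance: $54,225.00 · Nwosu: $12,300.00 · Delacroix: $18,075.00 · Ferraro: $28,920.00

Sum of profit-interest units: 37.
Proportional shares (ignoring caps): Bergstrom 10,083.6486; Vance 50,418.2432; Nwosu 20,167.2973; Delacroix 16,806.0811; Ferraro 26,889.7297.
Capped: Nwosu ($12,300.00); remaining pool $112,065.00 reallocated over remaining profit-interest units 31.
Remaining shares: Bergstrom 10,845.0000 → $10,845.00; Vance 54,225.0000 → $54,225.00; Delacroix 18,075.0000 → $18,075.00; Ferraro 28,920.0000 → $28,920.00.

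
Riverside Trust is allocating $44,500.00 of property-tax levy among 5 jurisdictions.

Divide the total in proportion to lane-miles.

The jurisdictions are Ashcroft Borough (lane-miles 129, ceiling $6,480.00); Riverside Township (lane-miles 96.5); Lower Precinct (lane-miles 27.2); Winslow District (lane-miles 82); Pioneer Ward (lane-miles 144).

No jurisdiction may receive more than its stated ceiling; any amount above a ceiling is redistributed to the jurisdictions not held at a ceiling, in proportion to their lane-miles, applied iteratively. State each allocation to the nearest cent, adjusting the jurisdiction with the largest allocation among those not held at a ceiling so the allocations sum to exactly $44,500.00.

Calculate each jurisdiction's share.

Ashcroft Borough: $6,480.00 · Riverside Township: $10,491.65 · Lower Precinct: $2,957.23 · Winslow District: $8,915.18 · Pioneer Ward: $15,655.94

Sum of lane-miles: 478.7.
Unconstrained shares: Ashcroft Borough 11,991.8529; Riverside Township 8,970.6497; Lower Precinct 2,528.5147; Winslow District 7,622.7282; Pioneer Ward 13,386.2544.
Cap binds for Ashcroft Borough ($6,480.00); remaining pool $38,020.00 reallocated over remaining lane-miles 349.7.
Redistributed shares: Riverside Township 10,491.6500 → $10,491.65; Lower Precinct 2,957.2319 → $2,957.23; Winslow District 8,915.1844 → $8,915.18; Pioneer Ward 15,655.9337 → $15,655.93.
Rounding difference +$0.01 applied to Pioneer Ward → $15,655.94.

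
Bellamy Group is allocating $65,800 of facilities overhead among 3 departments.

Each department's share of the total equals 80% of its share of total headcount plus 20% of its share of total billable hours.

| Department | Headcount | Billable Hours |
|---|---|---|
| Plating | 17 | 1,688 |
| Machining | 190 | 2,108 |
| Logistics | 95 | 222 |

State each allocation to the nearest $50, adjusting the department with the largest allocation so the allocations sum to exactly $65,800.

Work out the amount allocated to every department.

Plating: $8,500; Machining: $40,000; Logistics: $17,300

Headcount total 302; billable hours total 4,018.
Composite weights (80% headcount + 20% billable hours): Plating 0.1291; Machining 0.6082; Logistics 0.2627.
Raw shares: Plating 8,491.82; Machining 40,022.13; Logistics 17,286.05.
After rounding ($50): Plating $8,500; Machining $40,000; Logistics $17,300. Sum = $65,800.
Rounded total matches; no reconciliation needed.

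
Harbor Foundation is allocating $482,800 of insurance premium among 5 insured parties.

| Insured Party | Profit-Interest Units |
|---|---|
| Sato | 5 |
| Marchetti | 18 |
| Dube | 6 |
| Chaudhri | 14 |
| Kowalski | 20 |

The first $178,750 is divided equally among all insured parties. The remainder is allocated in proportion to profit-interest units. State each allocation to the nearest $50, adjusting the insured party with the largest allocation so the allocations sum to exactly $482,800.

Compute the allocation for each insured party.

Sato: $59,900 | Marchetti: $122,600 | Dube: $64,700 | Chaudhri: $103,300 | Kowalski: $132,300

$178,750 shared equally gives $35,750 per insured party.
Remainder $304,050 by profit-interest units (total 63): Sato 24,130.95 → $24,150; Marchetti 86,871.43 → $86,850; Dube 28,957.14 → $28,950; Chaudhri 67,566.67 → $67,550; Kowalski 96,523.81 → $96,500.
Rounding difference +$50 on remainder applied to Kowalski.
Totals: Sato $35,750 + $24,150 = $59,900; Marchetti $35,750 + $86,850 = $122,600; Dube $35,750 + $28,950 = $64,700; Chaudhri $35,750 + $67,550 = $103,300; Kowalski $35,750 + $96,550 = $132,300.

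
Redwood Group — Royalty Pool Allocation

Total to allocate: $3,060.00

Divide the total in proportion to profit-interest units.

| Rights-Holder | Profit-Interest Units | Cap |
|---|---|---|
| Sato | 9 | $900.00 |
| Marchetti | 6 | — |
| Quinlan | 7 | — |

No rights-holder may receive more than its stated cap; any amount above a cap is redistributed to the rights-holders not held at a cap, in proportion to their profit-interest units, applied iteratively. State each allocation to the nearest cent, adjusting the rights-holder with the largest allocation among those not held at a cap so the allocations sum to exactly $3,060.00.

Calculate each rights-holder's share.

Profit-interest units total: 22.
Unconstrained shares: Sato 1,251.8182; Marchetti 834.5455; Quinlan 973.6364.
Cap binds for Sato ($900.00); balance $2,160.00 reallocated over remaining profit-interest units 13.
Remaining shares: Marchetti 996.9231 → $996.92; Quinlan 1,163.0769 → $1,163.08.

Sato: $900.00; Marchetti: $996.92; Quinlan: $1,163.08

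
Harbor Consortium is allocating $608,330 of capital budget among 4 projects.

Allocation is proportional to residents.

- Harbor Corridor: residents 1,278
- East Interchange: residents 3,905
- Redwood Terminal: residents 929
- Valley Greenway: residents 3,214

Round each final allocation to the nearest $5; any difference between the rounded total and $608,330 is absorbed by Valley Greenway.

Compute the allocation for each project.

Harbor Corridor: $83,365; East Interchange: $254,720; Redwood Terminal: $60,600; Valley Greenway: $209,645

Total residents = 9,326.
Proportional shares: Harbor Corridor 1,278/9,326 × $608,330 = 83,363.26; East Interchange 3,905/9,326 × $608,330 = 254,721.06; Redwood Terminal 929/9,326 × $608,330 = 60,598.17; Valley Greenway 3,214/9,326 × $608,330 = 209,647.504.
After rounding ($5): Harbor Corridor $83,365; East Interchange $254,720; Redwood Terminal $60,600; Valley Greenway $209,650. Sum = $608,335.
Difference $608,330 − $608,335 = −$5 applied to Valley Greenway: Valley Greenway becomes $209,645.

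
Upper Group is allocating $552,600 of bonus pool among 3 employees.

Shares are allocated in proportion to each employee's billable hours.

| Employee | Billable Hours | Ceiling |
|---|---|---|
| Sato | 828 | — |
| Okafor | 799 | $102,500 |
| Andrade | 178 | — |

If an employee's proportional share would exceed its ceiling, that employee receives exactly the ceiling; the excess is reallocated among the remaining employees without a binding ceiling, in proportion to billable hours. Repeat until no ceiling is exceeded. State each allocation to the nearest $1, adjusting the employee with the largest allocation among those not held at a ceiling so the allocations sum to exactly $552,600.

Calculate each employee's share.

Sato: $370,460 | Okafor: $102,500 | Andrade: $79,640

Billable hours total: 1,805.
Pro-rata shares before constraints: Sato 253,491.86; Okafor 244,613.52; Andrade 54,494.63.
Capped: Okafor ($102,500); balance $450,100 reallocated over remaining billable hours 1,006.
Shares after redistribution: Sato 370,460.04 → $370,460; Andrade 79,639.96 → $79,640.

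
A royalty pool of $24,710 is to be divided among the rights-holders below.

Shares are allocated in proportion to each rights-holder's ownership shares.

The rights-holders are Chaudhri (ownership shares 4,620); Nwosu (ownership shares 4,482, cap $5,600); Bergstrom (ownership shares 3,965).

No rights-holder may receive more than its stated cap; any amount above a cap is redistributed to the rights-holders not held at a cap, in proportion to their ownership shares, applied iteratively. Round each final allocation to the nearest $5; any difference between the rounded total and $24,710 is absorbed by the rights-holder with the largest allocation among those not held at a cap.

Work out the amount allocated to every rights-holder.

Chaudhri: $10,285 | Nwosu: $5,600 | Bergstrom: $8,825

Sum of ownership shares: 13,067.
Pro-rata shares before constraints: Chaudhri 8,736.53; Nwosu 8,475.57; Bergstrom 7,497.91.
Capped: Nwosu ($5,600); residual $19,110 reallocated over remaining ownership shares 8,585.
Remaining shares: Chaudhri 10,284.01 → $10,285; Bergstrom 8,825.99 → $8,825.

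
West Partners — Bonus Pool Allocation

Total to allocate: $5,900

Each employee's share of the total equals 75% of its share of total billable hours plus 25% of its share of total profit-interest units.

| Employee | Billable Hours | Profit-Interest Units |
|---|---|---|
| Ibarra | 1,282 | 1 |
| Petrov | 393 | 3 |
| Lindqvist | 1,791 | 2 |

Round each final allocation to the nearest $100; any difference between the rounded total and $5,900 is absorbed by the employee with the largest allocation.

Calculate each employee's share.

Billable hours total 3,466; profit-interest units total 6.
Blended shares (75% billable hours + 25% profit-interest units): Ibarra 0.3191; Petrov 0.2100; Lindqvist 0.4709.
Raw shares: Ibarra 1,882.55; Petrov 1,239.24; Lindqvist 2,778.21.
After rounding ($100): Ibarra $1,900; Petrov $1,200; Lindqvist $2,800. Sum = $5,900.
Rounded total matches; no reconciliation needed.

Ibarra: $1,900; Petrov: $1,200; Lindqvist: $2,800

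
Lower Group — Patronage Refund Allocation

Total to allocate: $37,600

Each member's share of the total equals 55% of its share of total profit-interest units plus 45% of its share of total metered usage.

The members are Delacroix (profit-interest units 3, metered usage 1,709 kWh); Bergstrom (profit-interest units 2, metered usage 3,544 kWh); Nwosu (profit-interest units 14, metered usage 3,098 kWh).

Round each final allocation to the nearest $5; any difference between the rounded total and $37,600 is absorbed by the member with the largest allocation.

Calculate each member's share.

Totals — profit-interest units 19, metered usage 8,351.
Composite weights (55% profit-interest units + 45% metered usage): Delacroix 0.1789; Bergstrom 0.2489; Nwosu 0.5722.
Raw shares: Delacroix 6,727.88; Bergstrom 9,357.36; Nwosu 21,514.77.
At nearest $5: Delacroix $6,730; Bergstrom $9,355; Nwosu $21,515. Sum = $37,600.
No rounding difference to absorb.

Delacroix: $6,730 · Bergstrom: $9,355 · Nwosu: $21,515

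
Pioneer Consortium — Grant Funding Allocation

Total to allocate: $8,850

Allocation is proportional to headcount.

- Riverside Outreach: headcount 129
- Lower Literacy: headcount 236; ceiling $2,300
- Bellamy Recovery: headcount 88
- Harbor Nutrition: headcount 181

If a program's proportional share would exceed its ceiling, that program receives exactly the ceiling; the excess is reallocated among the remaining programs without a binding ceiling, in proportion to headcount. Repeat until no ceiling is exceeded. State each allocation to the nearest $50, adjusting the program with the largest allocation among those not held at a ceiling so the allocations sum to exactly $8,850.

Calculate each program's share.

Riverside Outreach: $2,100 · Lower Literacy: $2,300 · Bellamy Recovery: $1,450 · Harbor Nutrition: $3,000

Headcount total: 634.
Pro-rata shares before constraints: Riverside Outreach 1,800.71; Lower Literacy 3,294.32; Bellamy Recovery 1,228.39; Harbor Nutrition 2,526.58.
Cap binds for Lower Literacy ($2,300); remaining pool $6,550 reallocated over remaining headcount 398.
Shares after redistribution: Riverside Outreach 2,122.99 → $2,100; Bellamy Recovery 1,448.24 → $1,450; Harbor Nutrition 2,978.77 → $3,000.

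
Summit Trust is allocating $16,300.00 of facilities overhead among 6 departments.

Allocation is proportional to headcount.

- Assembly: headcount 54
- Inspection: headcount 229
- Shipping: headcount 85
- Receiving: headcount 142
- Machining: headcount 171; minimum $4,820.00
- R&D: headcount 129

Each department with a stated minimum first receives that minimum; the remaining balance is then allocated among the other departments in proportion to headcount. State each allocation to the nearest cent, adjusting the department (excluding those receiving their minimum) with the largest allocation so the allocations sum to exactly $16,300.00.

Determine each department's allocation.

Assembly: $970.14 | Inspection: $4,114.12 | Shipping: $1,527.07 | Receiving: $2,551.11 | Machining: $4,820.00 | R&D: $2,317.56

Guaranteed amounts: Machining $4,820.00. Residual $11,480.00.
Residual split over remaining headcount 639: Assembly 970.1408 → $970.14; Inspection 4,114.1158 → $4,114.12; Shipping 1,527.0736 → $1,527.07; Receiving 2,551.1111 → $2,551.11; R&D 2,317.5587 → $2,317.56.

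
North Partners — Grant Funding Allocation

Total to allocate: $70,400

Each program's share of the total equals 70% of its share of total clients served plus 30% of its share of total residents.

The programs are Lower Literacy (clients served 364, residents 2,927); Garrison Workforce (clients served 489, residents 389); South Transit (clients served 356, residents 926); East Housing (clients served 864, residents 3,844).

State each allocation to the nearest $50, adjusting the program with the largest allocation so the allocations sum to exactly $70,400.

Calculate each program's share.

Totals — clients served 2,073, residents 8,086.
Blended shares (70% clients served + 30% residents): Lower Literacy 0.2315; Garrison Workforce 0.1796; South Transit 0.1546; East Housing 0.4344.
Raw shares: Lower Literacy 16,298.22; Garrison Workforce 12,640.70; South Transit 10,881.58; East Housing 30,579.50.
Rounded to nearest $50: Lower Literacy $16,300; Garrison Workforce $12,650; South Transit $10,900; East Housing $30,600. Sum = $70,450.
Difference $70,400 − $70,450 = −$50 applied to largest allocation (East Housing): East Housing becomes $30,550.

Lower Literacy: $16,300 · Garrison Workforce: $12,650 · South Transit: $10,900 · East Housing: $30,550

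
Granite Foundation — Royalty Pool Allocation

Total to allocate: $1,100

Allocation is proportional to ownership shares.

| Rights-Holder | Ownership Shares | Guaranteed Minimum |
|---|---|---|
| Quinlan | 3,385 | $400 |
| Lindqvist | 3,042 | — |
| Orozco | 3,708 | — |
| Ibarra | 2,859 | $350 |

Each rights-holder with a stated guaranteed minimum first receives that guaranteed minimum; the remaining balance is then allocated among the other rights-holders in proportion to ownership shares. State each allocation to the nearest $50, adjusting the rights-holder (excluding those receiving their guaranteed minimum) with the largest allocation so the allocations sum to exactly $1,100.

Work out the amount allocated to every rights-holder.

Minimums first: Quinlan $400; Ibarra $350. Remaining pool $350.
Remaining pool split over remaining ownership shares 6,750: Lindqvist 157.73 → $150; Orozco 192.27 → $200.

Quinlan: $400 | Lindqvist: $150 | Orozco: $200 | Ibarra: $350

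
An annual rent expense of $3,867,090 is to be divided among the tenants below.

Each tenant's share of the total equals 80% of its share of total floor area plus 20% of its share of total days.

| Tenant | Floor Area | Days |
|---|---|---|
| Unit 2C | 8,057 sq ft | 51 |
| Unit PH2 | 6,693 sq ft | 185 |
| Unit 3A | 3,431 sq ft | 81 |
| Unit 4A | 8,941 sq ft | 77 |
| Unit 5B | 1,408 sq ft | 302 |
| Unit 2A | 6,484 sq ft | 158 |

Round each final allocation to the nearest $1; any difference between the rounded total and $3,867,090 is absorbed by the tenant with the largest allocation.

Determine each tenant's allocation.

Unit 2C: $758,066 | Unit PH2: $758,906 | Unit 3A: $376,504 | Unit 4A: $859,719 | Unit 5B: $397,908 | Unit 2A: $715,987

Totals — floor area 35,014, days 854.
Composite weights (80% floor area + 20% days): Unit 2C 0.1960; Unit PH2 0.1962; Unit 3A 0.0974; Unit 4A 0.2223; Unit 5B 0.1029; Unit 2A 0.1851.
Pro-rata amounts: Unit 2C 758,066.27; Unit PH2 758,905.64; Unit 3A 376,503.96; Unit 4A 859,719.03; Unit 5B 397,908.03; Unit 2A 715,987.06.
At nearest $1: Unit 2C $758,066; Unit PH2 $758,906; Unit 3A $376,504; Unit 4A $859,719; Unit 5B $397,908; Unit 2A $715,987. Sum = $3,867,090.
Sum already equals the total — no adjustment.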